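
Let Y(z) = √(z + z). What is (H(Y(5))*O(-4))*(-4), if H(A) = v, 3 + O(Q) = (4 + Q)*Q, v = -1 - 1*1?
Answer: -24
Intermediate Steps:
v = -2 (v = -1 - 1 = -2)
O(Q) = -3 + Q*(4 + Q) (O(Q) = -3 + (4 + Q)*Q = -3 + Q*(4 + Q))
Y(z) = √2*√z (Y(z) = √(2*z) = √2*√z)
H(A) = -2
(H(Y(5))*O(-4))*(-4) = -2*(-3 + (-4)² + 4*(-4))*(-4) = -2*(-3 + 16 - 16)*(-4) = -2*(-3)*(-4) = 6*(-4) = -24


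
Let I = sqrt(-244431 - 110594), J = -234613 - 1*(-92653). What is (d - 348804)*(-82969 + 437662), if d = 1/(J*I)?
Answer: -123718337172 + 118231*I*sqrt(14201)/3359956600 ≈ -1.2372e+11 + 0.0041933*I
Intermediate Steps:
J = -141960 (J = -234613 + 92653 = -141960)
I = 5*I*sqrt(14201) (I = sqrt(-355025) = 5*I*sqrt(14201) ≈ 595.84*I)
d = I*sqrt(14201)/10079869800 (d = 1/((-141960)*((5*I*sqrt(14201)))) = -(-1)*I*sqrt(14201)/10079869800 = I*sqrt(14201)/10079869800 ≈ 1.1822e-8*I)
(d - 348804)*(-82969 + 437662) = (I*sqrt(14201)/10079869800 - 348804)*(-82969 + 437662) = (-348804 + I*sqrt(14201)/10079869800)*354693 = -123718337172 + 118231*I*sqrt(14201)/3359956600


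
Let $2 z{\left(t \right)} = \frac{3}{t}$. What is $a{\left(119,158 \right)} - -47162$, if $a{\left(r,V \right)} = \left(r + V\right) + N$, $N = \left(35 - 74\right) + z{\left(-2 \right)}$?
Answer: $\frac{189597}{4} \approx 47399.0$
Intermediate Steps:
$z{\left(t \right)} = \frac{3}{2 t}$ ($z{\left(t \right)} = \frac{3 \frac{1}{t}}{2} = \frac{3}{2 t}$)
$N = - \frac{159}{4}$ ($N = \left(35 - 74\right) + \frac{3}{2 \left(-2\right)} = -39 + \frac{3}{2} \left(- \frac{1}{2}\right) = -39 - \frac{3}{4} = - \frac{159}{4} \approx -39.75$)
$a{\left(r,V \right)} = - \frac{159}{4} + V + r$ ($a{\left(r,V \right)} = \left(r + V\right) - \frac{159}{4} = \left(V + r\right) - \frac{159}{4} = - \frac{159}{4} + V + r$)
$a{\left(119,158 \right)} - -47162 = \left(- \frac{159}{4} + 158 + 119\right) - -47162 = \frac{949}{4} + 47162 = \frac{189597}{4}$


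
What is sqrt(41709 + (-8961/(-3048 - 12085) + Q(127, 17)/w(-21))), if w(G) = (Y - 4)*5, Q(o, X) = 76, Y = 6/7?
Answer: 2*sqrt(7222724243033695)/832315 ≈ 204.22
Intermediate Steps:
Y = 6/7 (Y = 6*(1/7) = 6/7 ≈ 0.85714)
w(G) = -110/7 (w(G) = (6/7 - 4)*5 = -22/7*5 = -110/7)
sqrt(41709 + (-8961/(-3048 - 12085) + Q(127, 17)/w(-21))) = sqrt(41709 + (-8961/(-3048 - 12085) + 76/(-110/7))) = sqrt(41709 + (-8961/(-15133) + 76*(-7/110))) = sqrt(41709 + (-8961*(-1/15133) - 266/55)) = sqrt(41709 + (8961/15133 - 266/55)) = sqrt(41709 - 3532523/832315) = sqrt(34711493812/832315) = 2*sqrt(7222724243033695)/832315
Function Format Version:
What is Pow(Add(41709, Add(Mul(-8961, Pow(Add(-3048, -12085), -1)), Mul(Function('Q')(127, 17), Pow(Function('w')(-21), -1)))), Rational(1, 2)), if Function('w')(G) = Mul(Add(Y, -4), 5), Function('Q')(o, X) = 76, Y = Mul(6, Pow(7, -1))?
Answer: Mul(Rational(2, 832315), Pow(7222724243033695, Rational(1, 2))) ≈ 204.22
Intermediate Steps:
Y = Rational(6, 7) (Y = Mul(6, Rational(1, 7)) = Rational(6, 7) ≈ 0.85714)
Function('w')(G) = Rational(-110, 7) (Function('w')(G) = Mul(Add(Rational(6, 7), -4), 5) = Mul(Rational(-22, 7), 5) = Rational(-110, 7))
Pow(Add(41709, Add(Mul(-8961, Pow(Add(-3048, -12085), -1)), Mul(Function('Q')(127, 17), Pow(Function('w')(-21), -1)))), Rational(1, 2)) = Pow(Add(41709, Add(Mul(-8961, Pow(Add(-3048, -12085), -1)), Mul(76, Pow(Rational(-110, 7), -1)))), Rational(1, 2)) = Pow(Add(41709, Add(Mul(-8961, Pow(-15133, -1)), Mul(76, Rational(-7, 110)))), Rational(1, 2)) = Pow(Add(41709, Add(Mul(-8961, Rational(-1, 15133)), Rational(-266, 55))), Rational(1, 2)) = Pow(Add(41709, Add(Rational(8961, 15133), Rational(-266, 55))), Rational(1, 2)) = Pow(Add(41709, Rational(-3532523, 832315)), Rational(1, 2)) = Pow(Rational(34711493812, 832315), Rational(1, 2)) = Mul(Rational(2, 832315), Pow(7222724243033695, Rational(1, 2)))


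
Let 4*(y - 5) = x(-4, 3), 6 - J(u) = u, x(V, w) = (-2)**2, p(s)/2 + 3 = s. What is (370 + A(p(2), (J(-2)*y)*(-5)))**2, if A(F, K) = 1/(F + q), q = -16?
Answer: 44342281/324 ≈ 1.3686e+5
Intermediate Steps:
p(s) = -6 + 2*s
x(V, w) = 4
J(u) = 6 - u
y = 6 (y = 5 + (1/4)*4 = 5 + 1 = 6)
A(F, K) = 1/(-16 + F) (A(F, K) = 1/(F - 16) = 1/(-16 + F))
(370 + A(p(2), (J(-2)*y)*(-5)))**2 = (370 + 1/(-16 + (-6 + 2*2)))**2 = (370 + 1/(-16 + (-6 + 4)))**2 = (370 + 1/(-16 - 2))**2 = (370 + 1/(-18))**2 = (370 - 1/18)**2 = (6659/18)**2 = 44342281/324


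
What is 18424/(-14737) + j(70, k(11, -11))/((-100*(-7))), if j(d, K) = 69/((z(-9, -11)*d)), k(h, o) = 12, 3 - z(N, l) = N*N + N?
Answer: -902790737/722113000 ≈ -1.2502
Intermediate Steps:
z(N, l) = 3 - N - N**2 (z(N, l) = 3 - (N*N + N) = 3 - (N**2 + N) = 3 - (N + N**2) = 3 + (-N - N**2) = 3 - N - N**2)
j(d, K) = -1/d (j(d, K) = 69/(((3 - 1*(-9) - 1*(-9)**2)*d)) = 69/(((3 + 9 - 1*81)*d)) = 69/(((3 + 9 - 81)*d)) = 69/((-69*d)) = 69*(-1/(69*d)) = -1/d)
18424/(-14737) + j(70, k(11, -11))/((-100*(-7))) = 18424/(-14737) + (-1/70)/((-100*(-7))) = 18424*(-1/14737) - 1*1/70/700 = -18424/14737 - 1/70*1/700 = -18424/14737 - 1/49000 = -902790737/722113000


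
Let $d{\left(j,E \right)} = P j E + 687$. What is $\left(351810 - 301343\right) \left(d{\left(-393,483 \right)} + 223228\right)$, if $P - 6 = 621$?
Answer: $-5995106043266$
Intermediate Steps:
$P = 627$ ($P = 6 + 621 = 627$)
$d{\left(j,E \right)} = 687 + 627 E j$ ($d{\left(j,E \right)} = 627 j E + 687 = 627 E j + 687 = 687 + 627 E j$)
$\left(351810 - 301343\right) \left(d{\left(-393,483 \right)} + 223228\right) = \left(351810 - 301343\right) \left(\left(687 + 627 \cdot 483 \left(-393\right)\right) + 223228\right) = 50467 \left(\left(687 - 119016513\right) + 223228\right) = 50467 \left(-119015826 + 223228\right) = 50467 \left(-118792598\right) = -5995106043266$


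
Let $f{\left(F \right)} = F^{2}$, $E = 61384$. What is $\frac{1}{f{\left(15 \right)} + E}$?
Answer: $\frac{1}{61609} \approx 1.6231 \cdot 10^{-5}$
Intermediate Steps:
$\frac{1}{f{\left(15 \right)} + E} = \frac{1}{15^{2} + 61384} = \frac{1}{225 + 61384} = \frac{1}{61609}$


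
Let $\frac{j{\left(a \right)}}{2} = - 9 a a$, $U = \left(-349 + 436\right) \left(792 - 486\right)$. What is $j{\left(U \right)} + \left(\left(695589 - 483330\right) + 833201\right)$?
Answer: $-12756110452$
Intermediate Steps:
$U = 26622$ ($U = 87 \cdot 306 = 26622$)
$j{\left(a \right)} = - 18 a^{2}$ ($j{\left(a \right)} = 2 - 9 a a = 2 \left(- 9 a^{2}\right) = - 18 a^{2}$)
$j{\left(U \right)} + \left(\left(695589 - 483330\right) + 833201\right) = - 18 \cdot 26622^{2} + \left(\left(695589 - 483330\right) + 833201\right) = \left(-18\right) 708730884 + \left(212259 + 833201\right) = -12757155912 + 1045460 = -12756110452$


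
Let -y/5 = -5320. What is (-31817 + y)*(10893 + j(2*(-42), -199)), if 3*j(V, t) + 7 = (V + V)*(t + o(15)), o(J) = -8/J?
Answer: -575553352/5 ≈ -1.1511e+8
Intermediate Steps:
y = 26600 (y = -5*(-5320) = 26600)
j(V, t) = -7/3 + 2*V*(-8/15 + t)/3 (j(V, t) = -7/3 + ((V + V)*(t - 8/15))/3 = -7/3 + ((2*V)*(t - 8*1/15))/3 = -7/3 + ((2*V)*(t - 8/15))/3 = -7/3 + ((2*V)*(-8/15 + t))/3 = -7/3 + (2*V*(-8/15 + t))/3 = -7/3 + 2*V*(-8/15 + t)/3)
(-31817 + y)*(10893 + j(2*(-42), -199)) = (-31817 + 26600)*(10893 + (-7/3 - 32*(-42)/45 + (⅔)*(2*(-42))*(-199))) = -5217*(10893 + (-7/3 - 16/45*(-84) + (⅔)*(-84)*(-199))) = -5217*(10893 + (-7/3 + 448/15 + 11144)) = -5217*(10893 + 167573/15) = -5217*330968/15 = -575553352/5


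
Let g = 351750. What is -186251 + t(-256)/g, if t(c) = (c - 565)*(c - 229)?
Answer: -13102678213/70350 ≈ -1.8625e+5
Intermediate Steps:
t(c) = (-565 + c)*(-229 + c)
-186251 + t(-256)/g = -186251 + (129385 + (-256)² - 794*(-256))/351750 = -186251 + (129385 + 65536 + 203264)*(1/351750) = -186251 + 398185*(1/351750) = -186251 + 79637/70350 = -13102678213/70350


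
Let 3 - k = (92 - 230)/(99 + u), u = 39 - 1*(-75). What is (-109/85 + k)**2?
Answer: 203804176/36421225 ≈ 5.5957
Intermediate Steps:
u = 114 (u = 39 + 75 = 114)
k = 259/71 (k = 3 - (92 - 230)/(99 + 114) = 3 - (-138)/213 = 3 - 1*(-46/71) = 3 + 46/71 = 259/71 ≈ 3.6479)
(-109/85 + k)**2 = (-109/85 + 259/71)**2 = (14276/6035)**2 = 203804176/36421225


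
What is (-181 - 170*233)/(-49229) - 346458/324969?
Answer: -1374979801/5332632967 ≈ -0.25784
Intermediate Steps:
(-181 - 170*233)/(-49229) - 346458/324969 = (-181 - 39610)*(-1/49229) - 346458*1/324969 = -39791*(-1/49229) - 115486/108323 = 39791/49229 - 115486/108323 = -1374979801/5332632967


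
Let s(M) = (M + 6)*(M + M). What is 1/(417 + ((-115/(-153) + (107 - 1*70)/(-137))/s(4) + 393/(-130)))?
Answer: 10899720/4512298159 ≈ 0.0024156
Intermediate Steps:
s(M) = 2*M*(6 + M) (s(M) = (6 + M)*(2*M) = 2*M*(6 + M))
1/(417 + ((-115/(-153) + (107 - 1*70)/(-137))/s(4) + 393/(-130))) = 1/(417 + ((-115/(-153) + (107 - 1*70)/(-137))/((2*4*(6 + 4))) + 393/(-130))) = 1/(417 + ((-115*(-1/153) + (107 - 70)*(-1/137))/((2*4*10)) + 393*(-1/130))) = 1/(417 + ((115/153 + 37*(-1/137))/80 - 393/130)) = 1/(417 + ((115/153 - 37/137)*(1/80) - 393/130)) = 1/(417 + ((10094/20961)*(1/80) - 393/130)) = 1/(417 + (5047/838440 - 393/130)) = 1/(417 - 32885081/10899720) = 1/(4512298159/10899720) = 10899720/4512298159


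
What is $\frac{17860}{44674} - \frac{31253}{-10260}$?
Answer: $\frac{789720061}{229177620} \approx 3.4459$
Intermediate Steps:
$\frac{17860}{44674} - \frac{31253}{-10260} = 17860 \cdot \frac{1}{44674} - - \frac{31253}{10260} = \frac{8930}{22337} + \frac{31253}{10260} = \frac{789720061}{229177620}$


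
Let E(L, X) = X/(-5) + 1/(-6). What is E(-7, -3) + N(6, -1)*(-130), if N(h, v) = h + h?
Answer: -46787/30 ≈ -1559.6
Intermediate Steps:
E(L, X) = -⅙ - X/5 (E(L, X) = X*(-⅕) + 1*(-⅙) = -X/5 - ⅙ = -⅙ - X/5)
N(h, v) = 2*h
E(-7, -3) + N(6, -1)*(-130) = (-⅙ - ⅕*(-3)) + (2*6)*(-130) = (-⅙ + ⅗) + 12*(-130) = 13/30 - 1560 = -46787/30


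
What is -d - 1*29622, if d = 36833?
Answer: -66455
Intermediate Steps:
-d - 1*29622 = -1*36833 - 1*29622 = -36833 - 29622 = -66455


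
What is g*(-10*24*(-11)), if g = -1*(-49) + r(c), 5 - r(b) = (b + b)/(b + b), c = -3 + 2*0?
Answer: 139920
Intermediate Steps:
c = -3 (c = -3 + 0 = -3)
r(b) = 4 (r(b) = 5 - (b + b)/(b + b) = 5 - 2*b/(2*b) = 5 - 2*b*1/(2*b) = 5 - 1*1 = 5 - 1 = 4)
g = 53 (g = -1*(-49) + 4 = 49 + 4 = 53)
g*(-10*24*(-11)) = 53*(-10*24*(-11)) = 53*(-240*(-11)) = 53*2640 = 139920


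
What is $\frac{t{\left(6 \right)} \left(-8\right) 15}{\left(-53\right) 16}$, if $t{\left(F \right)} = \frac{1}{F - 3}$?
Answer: $\frac{5}{106} \approx 0.04717$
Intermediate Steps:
$t{\left(F \right)} = \frac{1}{-3 + F}$
$\frac{t{\left(6 \right)} \left(-8\right) 15}{\left(-53\right) 16} = \frac{\frac{1}{-3 + 6} \left(-8\right) 15}{\left(-53\right) 16} = \frac{\frac{1}{3} \left(-8\right) 15}{-848} = \frac{1}{3} \left(-8\right) 15 \left(- \frac{1}{848}\right) = \left(- \frac{8}{3}\right) 15 \left(- \frac{1}{848}\right) = \left(-40\right) \left(- \frac{1}{848}\right) = \frac{5}{106}$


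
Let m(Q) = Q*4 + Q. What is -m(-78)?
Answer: 390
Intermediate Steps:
m(Q) = 5*Q (m(Q) = 4*Q + Q = 5*Q)
-m(-78) = -5*(-78) = -1*(-390) = 390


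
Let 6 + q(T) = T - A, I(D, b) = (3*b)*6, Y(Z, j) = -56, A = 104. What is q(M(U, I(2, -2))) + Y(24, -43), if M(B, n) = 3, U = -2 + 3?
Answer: -163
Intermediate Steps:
U = 1
I(D, b) = 18*b
q(T) = -110 + T (q(T) = -6 + (T - 1*104) = -6 + (T - 104) = -6 + (-104 + T) = -110 + T)
q(M(U, I(2, -2))) + Y(24, -43) = (-110 + 3) - 56 = -107 - 56 = -163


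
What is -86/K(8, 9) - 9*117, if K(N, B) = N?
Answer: -4255/4 ≈ -1063.8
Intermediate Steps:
-86/K(8, 9) - 9*117 = -86/8 - 9*117 = -86*⅛ - 1053 = -43/4 - 1053 = -4255/4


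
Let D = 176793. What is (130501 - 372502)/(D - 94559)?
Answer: -242001/82234 ≈ -2.9428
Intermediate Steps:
(130501 - 372502)/(D - 94559) = (130501 - 372502)/(176793 - 94559) = -242001/82234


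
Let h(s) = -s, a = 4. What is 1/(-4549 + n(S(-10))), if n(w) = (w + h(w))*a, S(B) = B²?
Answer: -1/4549 ≈ -0.00021983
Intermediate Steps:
n(w) = 0 (n(w) = (w - w)*4 = 0*4 = 0)
1/(-4549 + n(S(-10))) = 1/(-4549 + 0) = 1/(-4549) = -1/4549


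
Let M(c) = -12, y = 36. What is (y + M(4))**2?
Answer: 576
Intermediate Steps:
(y + M(4))**2 = (36 - 12)**2 = 24**2 = 576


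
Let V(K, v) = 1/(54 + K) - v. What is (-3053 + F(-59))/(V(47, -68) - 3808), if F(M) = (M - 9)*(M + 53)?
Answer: 267145/377739 ≈ 0.70722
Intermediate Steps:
F(M) = (-9 + M)*(53 + M)
(-3053 + F(-59))/(V(47, -68) - 3808) = (-3053 + (-477 + (-59)**2 + 44*(-59)))/((1 - 54*(-68) - 1*47*(-68))/(54 + 47) - 3808) = (-3053 + (-477 + 3481 - 2596))/((1 + 3672 + 3196)/101 - 3808) = (-3053 + 408)/((1/101)*6869 - 3808) = -2645/(6869/101 - 3808) = -2645/(-377739/101) = -2645*(-101/377739) = 267145/377739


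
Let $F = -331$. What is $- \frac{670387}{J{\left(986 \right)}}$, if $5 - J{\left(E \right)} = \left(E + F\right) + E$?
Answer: $\frac{670387}{1636} \approx 409.77$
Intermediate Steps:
$J{\left(E \right)} = 336 - 2 E$ ($J{\left(E \right)} = 5 - \left(\left(E - 331\right) + E\right) = 5 - \left(\left(-331 + E\right) + E\right) = 5 - \left(-331 + 2 E\right) = 336 - 2 E$)
$- \frac{670387}{J{\left(986 \right)}} = - \frac{670387}{336 - 1972} = - \frac{670387}{-1636} = \left(-670387\right) \left(- \frac{1}{1636}\right) = \frac{670387}{1636}$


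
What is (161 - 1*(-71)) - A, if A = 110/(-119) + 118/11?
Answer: 290856/1309 ≈ 222.20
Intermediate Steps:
A = 12832/1309 (A = 110*(-1/119) + 118*(1/11) = -110/119 + 118/11 = 12832/1309 ≈ 9.8029)
(161 - 1*(-71)) - A = (161 - 1*(-71)) - 1*12832/1309 = (161 + 71) - 12832/1309 = 232 - 12832/1309 = 290856/1309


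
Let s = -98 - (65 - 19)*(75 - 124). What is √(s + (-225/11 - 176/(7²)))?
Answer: √12640353/77 ≈ 46.173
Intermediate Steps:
s = 2156 (s = -98 - 46*(-49) = -98 - 1*(-2254) = -98 + 2254 = 2156)
√(s + (-225/11 - 176/(7²))) = √(2156 + (-225/11 - 176/(7²))) = √(2156 + (-225*1/11 - 176/49)) = √(2156 + (-225/11 - 176*1/49)) = √(2156 + (-225/11 - 176/49)) = √(2156 - 12961/539) = √(1149123/539) = √12640353/77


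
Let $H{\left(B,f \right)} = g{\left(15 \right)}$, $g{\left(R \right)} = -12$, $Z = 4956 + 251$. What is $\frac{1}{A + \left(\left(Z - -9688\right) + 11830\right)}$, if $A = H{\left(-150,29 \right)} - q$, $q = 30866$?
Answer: $- \frac{1}{4153} \approx -0.00024079$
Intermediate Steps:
$Z = 5207$
$H{\left(B,f \right)} = -12$
$A = -30878$ ($A = -12 - 30866 = -30878$)
$\frac{1}{A + \left(\left(Z - -9688\right) + 11830\right)} = \frac{1}{-30878 + \left(\left(5207 - -9688\right) + 11830\right)} = \frac{1}{-30878 + \left(\left(5207 + 9688\right) + 11830\right)} = \frac{1}{-30878 + \left(14895 + 11830\right)} = \frac{1}{-30878 + 26725} = \frac{1}{-4153} = - \frac{1}{4153}$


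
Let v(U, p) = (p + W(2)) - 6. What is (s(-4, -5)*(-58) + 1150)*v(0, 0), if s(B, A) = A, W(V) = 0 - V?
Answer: -11520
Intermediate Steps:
W(V) = -V
v(U, p) = -8 + p (v(U, p) = (p - 1*2) - 6 = (p - 2) - 6 = (-2 + p) - 6 = -8 + p)
(s(-4, -5)*(-58) + 1150)*v(0, 0) = (-5*(-58) + 1150)*(-8 + 0) = (290 + 1150)*(-8) = 1440*(-8) = -11520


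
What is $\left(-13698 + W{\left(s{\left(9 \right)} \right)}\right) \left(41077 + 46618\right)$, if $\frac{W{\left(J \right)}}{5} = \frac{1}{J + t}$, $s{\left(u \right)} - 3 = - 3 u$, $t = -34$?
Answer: $- \frac{69672712855}{58} \approx -1.2013 \cdot 10^{9}$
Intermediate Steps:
$s{\left(u \right)} = 3 - 3 u$
$W{\left(J \right)} = \frac{5}{-34 + J}$ ($W{\left(J \right)} = \frac{5}{J - 34} = \frac{5}{-34 + J}$)
$\left(-13698 + W{\left(s{\left(9 \right)} \right)}\right) \left(41077 + 46618\right) = \left(-13698 + \frac{5}{-34 + \left(3 - 27\right)}\right) \left(41077 + 46618\right) = \left(-13698 + \frac{5}{-34 + \left(3 - 27\right)}\right) 87695 = \left(-13698 + \frac{5}{-34 - 24}\right) 87695 = \left(-13698 + \frac{5}{-58}\right) 87695 = \left(-13698 + 5 \left(- \frac{1}{58}\right)\right) 87695 = \left(-13698 - \frac{5}{58}\right) 87695 = \left(- \frac{794489}{58}\right) 87695 = - \frac{69672712855}{58}$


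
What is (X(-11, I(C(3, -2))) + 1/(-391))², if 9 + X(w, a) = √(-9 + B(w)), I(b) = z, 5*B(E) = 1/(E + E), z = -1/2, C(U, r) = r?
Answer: 1211438929/16816910 - 64*I*√109010/391 ≈ 72.037 - 54.043*I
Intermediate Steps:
z = -½ (z = -1*½ = -½ ≈ -0.50000)
B(E) = 1/(10*E) (B(E) = 1/(5*(E + E)) = 1/(5*((2*E))) = (1/(2*E))/5 = 1/(10*E))
I(b) = -½
X(w, a) = -9 + √(-9 + 1/(10*w))
(X(-11, I(C(3, -2))) + 1/(-391))² = ((-9 + √(-900 + 10/(-11))/10) + 1/(-391))² = ((-9 + √(-900 + 10*(-1/11))/10) - 1/391)² = ((-9 + √(-900 - 10/11)/10) - 1/391)² = ((-9 + √(-9910/11)/10) - 1/391)² = ((-9 + (I*√109010/11)/10) - 1/391)² = ((-9 + I*√109010/110) - 1/391)² = (-3520/391 + I*√109010/110)²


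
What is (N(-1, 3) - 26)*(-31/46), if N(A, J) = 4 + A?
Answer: 31/2 ≈ 15.500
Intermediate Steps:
(N(-1, 3) - 26)*(-31/46) = ((4 - 1) - 26)*(-31/46) = (3 - 26)*(-31*1/46) = -23*(-31/46) = 31/2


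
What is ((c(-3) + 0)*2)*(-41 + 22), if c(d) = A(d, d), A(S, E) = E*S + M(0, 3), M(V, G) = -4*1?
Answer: -190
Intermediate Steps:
M(V, G) = -4
A(S, E) = -4 + E*S (A(S, E) = E*S - 4 = -4 + E*S)
c(d) = -4 + d**2 (c(d) = -4 + d*d = -4 + d**2)
((c(-3) + 0)*2)*(-41 + 22) = (((-4 + (-3)**2) + 0)*2)*(-41 + 22) = (((-4 + 9) + 0)*2)*(-19) = ((5 + 0)*2)*(-19) = (5*2)*(-19) = 10*(-19) = -190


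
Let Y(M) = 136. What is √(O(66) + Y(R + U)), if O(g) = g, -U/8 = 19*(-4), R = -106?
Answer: √202 ≈ 14.213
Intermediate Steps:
U = 608 (U = -152*(-4) = -8*(-76) = 608)
√(O(66) + Y(R + U)) = √(66 + 136) = √202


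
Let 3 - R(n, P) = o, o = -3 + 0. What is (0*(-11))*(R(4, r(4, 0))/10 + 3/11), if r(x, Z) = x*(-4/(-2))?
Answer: 0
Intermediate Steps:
r(x, Z) = 2*x (r(x, Z) = x*(-4*(-½)) = x*2 = 2*x)
o = -3
R(n, P) = 6 (R(n, P) = 3 - 1*(-3) = 3 + 3 = 6)
(0*(-11))*(R(4, r(4, 0))/10 + 3/11) = (0*(-11))*(6/10 + 3/11) = 0*(6*(⅒) + 3*(1/11)) = 0*(⅗ + 3/11) = 0*(48/55) = 0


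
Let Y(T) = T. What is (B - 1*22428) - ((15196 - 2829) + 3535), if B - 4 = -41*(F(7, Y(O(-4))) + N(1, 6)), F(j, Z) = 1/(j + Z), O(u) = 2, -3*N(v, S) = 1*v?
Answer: -344852/9 ≈ -38317.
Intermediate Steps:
N(v, S) = -v/3
F(j, Z) = 1/(Z + j)
B = 118/9 (B = 4 - 41*(1/(2 + 7) - ⅓*1) = 4 - 41*(1/9 - ⅓) = 4 - 41*(⅑ - ⅓) = 4 - 41*(-2/9) = 4 + 82/9 = 118/9 ≈ 13.111)
(B - 1*22428) - ((15196 - 2829) + 3535) = (118/9 - 1*22428) - ((15196 - 2829) + 3535) = (118/9 - 22428) - (12367 + 3535) = -201734/9 - 1*15902 = -201734/9 - 15902 = -344852/9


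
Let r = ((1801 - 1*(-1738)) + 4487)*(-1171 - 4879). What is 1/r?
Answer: -1/48557300 ≈ -2.0594e-8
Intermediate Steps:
r = -48557300 (r = ((1801 + 1738) + 4487)*(-6050) = (3539 + 4487)*(-6050) = 8026*(-6050) = -48557300)
1/r = 1/(-48557300) = -1/48557300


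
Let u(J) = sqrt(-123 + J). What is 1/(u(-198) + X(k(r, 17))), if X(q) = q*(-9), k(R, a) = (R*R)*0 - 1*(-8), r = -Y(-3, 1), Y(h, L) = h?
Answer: -24/1835 - I*sqrt(321)/5505 ≈ -0.013079 - 0.0032546*I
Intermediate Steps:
r = 3 (r = -1*(-3) = 3)
k(R, a) = 8 (k(R, a) = R**2*0 + 8 = 0 + 8 = 8)
X(q) = -9*q
1/(u(-198) + X(k(r, 17))) = 1/(sqrt(-123 - 198) - 9*8) = 1/(sqrt(-321) - 72) = 1/(I*sqrt(321) - 72) = 1/(-72 + I*sqrt(321))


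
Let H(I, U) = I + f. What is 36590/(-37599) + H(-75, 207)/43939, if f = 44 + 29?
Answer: -1607803208/1652062461 ≈ -0.97321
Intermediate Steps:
f = 73
H(I, U) = 73 + I (H(I, U) = I + 73 = 73 + I)
36590/(-37599) + H(-75, 207)/43939 = 36590/(-37599) + (73 - 75)/43939 = 36590*(-1/37599) - 2*1/43939 = -36590/37599 - 2/43939 = -1607803208/1652062461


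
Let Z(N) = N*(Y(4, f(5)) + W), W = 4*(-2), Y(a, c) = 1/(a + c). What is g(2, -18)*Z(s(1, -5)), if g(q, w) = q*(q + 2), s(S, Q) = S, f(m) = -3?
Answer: -56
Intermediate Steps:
W = -8
g(q, w) = q*(2 + q)
Z(N) = -7*N (Z(N) = N*(1/(4 - 3) - 8) = N*(1/1 - 8) = N*(1 - 8) = N*(-7) = -7*N)
g(2, -18)*Z(s(1, -5)) = (2*(2 + 2))*(-7*1) = (2*4)*(-7) = 8*(-7) = -56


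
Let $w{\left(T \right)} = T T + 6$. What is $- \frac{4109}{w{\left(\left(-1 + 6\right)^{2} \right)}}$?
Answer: $- \frac{4109}{631} \approx -6.5119$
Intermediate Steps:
$w{\left(T \right)} = 6 + T^{2}$ ($w{\left(T \right)} = T^{2} + 6 = 6 + T^{2}$)
$- \frac{4109}{w{\left(\left(-1 + 6\right)^{2} \right)}} = - \frac{4109}{6 + \left(\left(-1 + 6\right)^{2}\right)^{2}} = - \frac{4109}{6 + \left(5^{2}\right)^{2}} = - \frac{4109}{6 + 25^{2}} = - \frac{4109}{6 + 625} = - \frac{4109}{631}$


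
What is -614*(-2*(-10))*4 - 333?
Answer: -49453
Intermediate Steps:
-614*(-2*(-10))*4 - 333 = -12280*4 - 333 = -614*80 - 333 = -49120 - 333 = -49453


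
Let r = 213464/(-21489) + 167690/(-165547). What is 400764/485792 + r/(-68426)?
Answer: 33785814806892761/40946034083566872 ≈ 0.82513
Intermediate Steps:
r = -2049569222/187233657 (r = 213464*(-1/21489) + 167690*(-1/165547) = -213464/21489 - 167690/165547 = -2049569222/187233657 ≈ -10.947)
400764/485792 + r/(-68426) = 400764/485792 - 2049569222/187233657/(-68426) = 400764*(1/485792) - 2049569222/187233657*(-1/68426) = 100191/121448 + 1024784611/6405825106941 = 33785814806892761/40946034083566872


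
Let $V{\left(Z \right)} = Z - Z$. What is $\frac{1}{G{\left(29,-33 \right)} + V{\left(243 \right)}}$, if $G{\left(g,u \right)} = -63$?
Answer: $- \frac{1}{63} \approx -0.015873$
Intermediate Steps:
$V{\left(Z \right)} = 0$
$\frac{1}{G{\left(29,-33 \right)} + V{\left(243 \right)}} = \frac{1}{-63 + 0} = \frac{1}{-63} = - \frac{1}{63}$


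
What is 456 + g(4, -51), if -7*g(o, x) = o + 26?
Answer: 3162/7 ≈ 451.71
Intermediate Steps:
g(o, x) = -26/7 - o/7 (g(o, x) = -(o + 26)/7 = -(26 + o)/7 = -26/7 - o/7)
456 + g(4, -51) = 456 + (-26/7 - 1/7*4) = 456 + (-26/7 - 4/7) = 456 - 30/7 = 3162/7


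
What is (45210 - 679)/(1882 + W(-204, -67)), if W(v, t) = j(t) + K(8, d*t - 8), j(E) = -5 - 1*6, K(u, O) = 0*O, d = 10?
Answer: 44531/1871 ≈ 23.801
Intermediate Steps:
K(u, O) = 0
j(E) = -11 (j(E) = -5 - 6 = -11)
W(v, t) = -11 (W(v, t) = -11 + 0 = -11)
(45210 - 679)/(1882 + W(-204, -67)) = (45210 - 679)/(1882 - 11) = 44531/1871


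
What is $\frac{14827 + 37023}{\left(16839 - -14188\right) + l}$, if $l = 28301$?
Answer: $\frac{25925}{29664} \approx 0.87395$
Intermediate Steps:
$\frac{14827 + 37023}{\left(16839 - -14188\right) + l} = \frac{14827 + 37023}{\left(16839 - -14188\right) + 28301} = \frac{51850}{\left(16839 + 14188\right) + 28301} = \frac{51850}{31027 + 28301} = \frac{51850}{59328} = 51850 \cdot \frac{1}{59328} = \frac{25925}{29664}$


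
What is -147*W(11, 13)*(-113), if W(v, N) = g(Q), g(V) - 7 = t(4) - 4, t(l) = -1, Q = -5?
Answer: 33222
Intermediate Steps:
g(V) = 2 (g(V) = 7 + (-1 - 4) = 7 - 5 = 2)
W(v, N) = 2
-147*W(11, 13)*(-113) = -147*2*(-113) = -294*(-113) = 33222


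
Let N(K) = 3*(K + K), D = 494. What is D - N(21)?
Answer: 368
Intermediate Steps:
N(K) = 6*K (N(K) = 3*(2*K) = 6*K)
D - N(21) = 494 - 6*21 = 494 - 1*126 = 494 - 126 = 368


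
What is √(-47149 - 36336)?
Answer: I*√83485 ≈ 288.94*I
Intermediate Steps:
√(-47149 - 36336) = √(-83485) = I*√83485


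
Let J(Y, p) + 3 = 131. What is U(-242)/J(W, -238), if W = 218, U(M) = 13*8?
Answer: 13/16 ≈ 0.81250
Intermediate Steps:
U(M) = 104
J(Y, p) = 128 (J(Y, p) = -3 + 131 = 128)
U(-242)/J(W, -238) = 104/128 = 104*(1/128) = 13/16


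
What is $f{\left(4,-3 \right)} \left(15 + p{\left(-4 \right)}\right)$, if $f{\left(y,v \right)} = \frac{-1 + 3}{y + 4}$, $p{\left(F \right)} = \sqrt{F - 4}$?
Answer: $\frac{15}{4} + \frac{i \sqrt{2}}{2} \approx 3.75 + 0.70711 i$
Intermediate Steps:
$p{\left(F \right)} = \sqrt{-4 + F}$
$f{\left(y,v \right)} = \frac{2}{4 + y}$
$f{\left(4,-3 \right)} \left(15 + p{\left(-4 \right)}\right) = \frac{2}{4 + 4} \left(15 + \sqrt{-4 - 4}\right) = \frac{2}{8} \left(15 + \sqrt{-8}\right) = 2 \cdot \frac{1}{8} \left(15 + 2 i \sqrt{2}\right) = \frac{15 + 2 i \sqrt{2}}{4} = \frac{15}{4} + \frac{i \sqrt{2}}{2}$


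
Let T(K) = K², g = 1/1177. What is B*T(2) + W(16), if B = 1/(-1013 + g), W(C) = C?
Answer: 4768023/298075 ≈ 15.996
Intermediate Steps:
g = 1/1177 ≈ 0.00084962
B = -1177/1192300 (B = 1/(-1013 + 1/1177) = 1/(-1192300/1177) = -1177/1192300 ≈ -0.00098717)
B*T(2) + W(16) = -1177/1192300*2² + 16 = -1177/1192300*4 + 16 = -1177/298075 + 16 = 4768023/298075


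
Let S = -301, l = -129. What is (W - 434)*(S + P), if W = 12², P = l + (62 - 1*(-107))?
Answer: 75690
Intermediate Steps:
P = 40 (P = -129 + (62 - 1*(-107)) = -129 + (62 + 107) = -129 + 169 = 40)
W = 144
(W - 434)*(S + P) = (144 - 434)*(-301 + 40) = -290*(-261) = 75690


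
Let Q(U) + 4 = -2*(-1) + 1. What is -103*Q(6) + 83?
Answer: 186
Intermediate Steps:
Q(U) = -1 (Q(U) = -4 + (-2*(-1) + 1) = -4 + (2 + 1) = -4 + 3 = -1)
-103*Q(6) + 83 = -103*(-1) + 83 = 103 + 83 = 186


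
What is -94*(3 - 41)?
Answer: 3572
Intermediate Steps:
-94*(3 - 41) = -94*(-38) = 3572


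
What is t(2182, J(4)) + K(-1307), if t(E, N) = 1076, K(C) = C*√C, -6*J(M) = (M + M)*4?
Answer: 1076 - 1307*I*√1307 ≈ 1076.0 - 47251.0*I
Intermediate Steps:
J(M) = -4*M/3 (J(M) = -(M + M)*4/6 = -2*M*4/6 = -4*M/3)
K(C) = C^(3/2)
t(2182, J(4)) + K(-1307) = 1076 + (-1307)^(3/2) = 1076 - 1307*I*√1307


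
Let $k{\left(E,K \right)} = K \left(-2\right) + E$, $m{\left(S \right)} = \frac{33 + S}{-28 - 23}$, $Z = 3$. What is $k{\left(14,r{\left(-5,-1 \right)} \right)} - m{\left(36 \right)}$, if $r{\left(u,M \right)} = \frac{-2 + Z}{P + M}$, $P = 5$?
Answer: $\frac{505}{34} \approx 14.853$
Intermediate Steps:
$r{\left(u,M \right)} = \frac{1}{5 + M}$ ($r{\left(u,M \right)} = \frac{-2 + 3}{5 + M} = 1 \frac{1}{5 + M} = \frac{1}{5 + M}$)
$m{\left(S \right)} = - \frac{11}{17} - \frac{S}{51}$ ($m{\left(S \right)} = \frac{33 + S}{-51} = \left(33 + S\right) \left(- \frac{1}{51}\right) = - \frac{11}{17} - \frac{S}{51}$)
$k{\left(E,K \right)} = E - 2 K$ ($k{\left(E,K \right)} = - 2 K + E = E - 2 K$)
$k{\left(14,r{\left(-5,-1 \right)} \right)} - m{\left(36 \right)} = \left(14 - \frac{2}{5 - 1}\right) - \left(- \frac{11}{17} - \frac{12}{17}\right) = \left(14 - \frac{2}{4}\right) - \left(- \frac{11}{17} - \frac{12}{17}\right) = \left(14 - \frac{1}{2}\right) - - \frac{23}{17} = \left(14 - \frac{1}{2}\right) + \frac{23}{17} = \frac{27}{2} + \frac{23}{17} = \frac{505}{34}$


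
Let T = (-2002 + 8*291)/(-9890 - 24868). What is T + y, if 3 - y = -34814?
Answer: 605084480/17379 ≈ 34817.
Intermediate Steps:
T = -163/17379 (T = (-2002 + 2328)/(-34758) = 326*(-1/34758) = -163/17379 ≈ -0.0093791)
y = 34817 (y = 3 - 1*(-34814) = 3 + 34814 = 34817)
T + y = -163/17379 + 34817 = 605084480/17379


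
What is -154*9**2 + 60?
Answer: -12414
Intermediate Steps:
-154*9**2 + 60 = -154*81 + 60 = -12474 + 60 = -12414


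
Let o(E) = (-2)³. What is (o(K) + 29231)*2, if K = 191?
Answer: 58446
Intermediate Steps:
o(E) = -8
(o(K) + 29231)*2 = (-8 + 29231)*2 = 29223*2 = 58446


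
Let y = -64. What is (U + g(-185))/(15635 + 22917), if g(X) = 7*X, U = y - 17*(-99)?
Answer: 81/9638 ≈ 0.0084042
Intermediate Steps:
U = 1619 (U = -64 - 17*(-99) = -64 + 1683 = 1619)
(U + g(-185))/(15635 + 22917) = (1619 + 7*(-185))/(15635 + 22917) = (1619 - 1295)/38552 = 324*(1/38552) = 81/9638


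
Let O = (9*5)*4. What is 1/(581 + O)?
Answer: 1/761 ≈ 0.0013141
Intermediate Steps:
O = 180 (O = 45*4 = 180)
1/(581 + O) = 1/(581 + 180) = 1/761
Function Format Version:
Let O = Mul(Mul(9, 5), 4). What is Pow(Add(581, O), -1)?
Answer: Rational(1, 761) ≈ 0.0013141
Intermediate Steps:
O = 180 (O = Mul(45, 4) = 180)
Pow(Add(581, O), -1) = Pow(Add(581, 180), -1) = Pow(761, -1) = Rational(1, 761)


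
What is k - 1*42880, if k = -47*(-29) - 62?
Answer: -41579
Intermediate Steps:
k = 1301 (k = 1363 - 62 = 1301)
k - 1*42880 = 1301 - 1*42880 = 1301 - 42880 = -41579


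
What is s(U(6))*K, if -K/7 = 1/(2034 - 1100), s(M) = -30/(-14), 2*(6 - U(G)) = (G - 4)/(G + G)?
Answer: -15/934 ≈ -0.016060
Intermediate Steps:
U(G) = 6 - (-4 + G)/(4*G) (U(G) = 6 - (G - 4)/(2*(G + G)) = 6 - (-4 + G)/(2*(2*G)) = 6 - (-4 + G)*1/(2*G)/2 = 6 - (-4 + G)/(4*G))
s(M) = 15/7 (s(M) = -30*(-1/14) = 15/7)
K = -7/934 (K = -7/(2034 - 1100) = -7/934 ≈ -0.0074946)
s(U(6))*K = (15/7)*(-7/934) = -15/934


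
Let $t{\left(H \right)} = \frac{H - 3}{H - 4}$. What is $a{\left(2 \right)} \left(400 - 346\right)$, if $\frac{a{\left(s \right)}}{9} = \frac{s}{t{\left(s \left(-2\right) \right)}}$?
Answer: $\frac{7776}{7} \approx 1110.9$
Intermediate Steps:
$t{\left(H \right)} = \frac{-3 + H}{-4 + H}$
$a{\left(s \right)} = \frac{9 s \left(-4 - 2 s\right)}{-3 - 2 s}$ ($a{\left(s \right)} = 9 \frac{s}{\frac{1}{-4 + s \left(-2\right)} \left(-3 + s \left(-2\right)\right)} = 9 \frac{s}{\frac{1}{-4 - 2 s} \left(-3 - 2 s\right)} = 9 \frac{-4 - 2 s}{-3 - 2 s} s = 9 \frac{s \left(-4 - 2 s\right)}{-3 - 2 s} = \frac{9 s \left(-4 - 2 s\right)}{-3 - 2 s}$)
$a{\left(2 \right)} \left(400 - 346\right) = 18 \cdot 2 \frac{1}{3 + 2 \cdot 2} \left(2 + 2\right) \left(400 - 346\right) = 18 \cdot 2 \frac{1}{3 + 4} \cdot 4 \cdot 54 = 18 \cdot 2 \cdot \frac{1}{7} \cdot 4 \cdot 54 = \frac{144}{7} \cdot 54 = \frac{7776}{7}$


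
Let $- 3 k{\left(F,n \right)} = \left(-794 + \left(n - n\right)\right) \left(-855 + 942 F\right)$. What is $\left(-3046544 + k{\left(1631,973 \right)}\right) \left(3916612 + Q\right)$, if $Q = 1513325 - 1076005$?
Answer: $1756208812361784$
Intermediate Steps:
$k{\left(F,n \right)} = -226290 + 249316 F$ ($k{\left(F,n \right)} = - \frac{\left(-794 + \left(n - n\right)\right) \left(-855 + 942 F\right)}{3} = - \frac{\left(-794 + 0\right) \left(-855 + 942 F\right)}{3} = - \frac{\left(-794\right) \left(-855 + 942 F\right)}{3} = - \frac{678870 - 747948 F}{3} = -226290 + 249316 F$)
$Q = 437320$ ($Q = 1513325 - 1076005 = 437320$)
$\left(-3046544 + k{\left(1631,973 \right)}\right) \left(3916612 + Q\right) = \left(-3046544 + \left(-226290 + 249316 \cdot 1631\right)\right) \left(3916612 + 437320\right) = \left(-3046544 + \left(-226290 + 406634396\right)\right) 4353932 = \left(-3046544 + 406408106\right) 4353932 = 403361562 \cdot 4353932 = 1756208812361784$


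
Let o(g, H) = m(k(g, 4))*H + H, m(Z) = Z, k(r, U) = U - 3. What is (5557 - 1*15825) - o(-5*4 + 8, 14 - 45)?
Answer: -10206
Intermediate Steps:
k(r, U) = -3 + U
o(g, H) = 2*H (o(g, H) = (-3 + 4)*H + H = 1*H + H = H + H = 2*H)
(5557 - 1*15825) - o(-5*4 + 8, 14 - 45) = (5557 - 1*15825) - 2*(14 - 45) = (5557 - 15825) - 2*(-31) = -10268 - 1*(-62) = -10268 + 62 = -10206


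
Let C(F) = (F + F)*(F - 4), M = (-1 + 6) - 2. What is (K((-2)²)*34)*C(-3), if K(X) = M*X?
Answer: 17136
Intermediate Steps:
M = 3 (M = 5 - 2 = 3)
K(X) = 3*X
C(F) = 2*F*(-4 + F) (C(F) = (2*F)*(-4 + F) = 2*F*(-4 + F))
(K((-2)²)*34)*C(-3) = ((3*(-2)²)*34)*(2*(-3)*(-4 - 3)) = ((3*4)*34)*(2*(-3)*(-7)) = (12*34)*42 = 408*42 = 17136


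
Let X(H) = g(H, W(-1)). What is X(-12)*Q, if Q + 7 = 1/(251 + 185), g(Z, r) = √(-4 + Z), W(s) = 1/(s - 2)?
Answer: -3051*I/109 ≈ -27.991*I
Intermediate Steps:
W(s) = 1/(-2 + s)
X(H) = √(-4 + H)
Q = -3051/436 (Q = -7 + 1/(251 + 185) = -7 + 1/436 = -3051/436 ≈ -6.9977)
X(-12)*Q = √(-4 - 12)*(-3051/436) = √(-16)*(-3051/436) = (4*I)*(-3051/436) = -3051*I/109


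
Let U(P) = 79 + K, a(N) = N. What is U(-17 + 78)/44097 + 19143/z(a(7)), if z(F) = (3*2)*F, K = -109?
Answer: 93794179/205786 ≈ 455.79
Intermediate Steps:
z(F) = 6*F
U(P) = -30 (U(P) = 79 - 109 = -30)
U(-17 + 78)/44097 + 19143/z(a(7)) = -30/44097 + 19143/((6*7)) = -30*1/44097 + 19143/42 = -10/14699 + 19143*(1/42) = -10/14699 + 6381/14 = 93794179/205786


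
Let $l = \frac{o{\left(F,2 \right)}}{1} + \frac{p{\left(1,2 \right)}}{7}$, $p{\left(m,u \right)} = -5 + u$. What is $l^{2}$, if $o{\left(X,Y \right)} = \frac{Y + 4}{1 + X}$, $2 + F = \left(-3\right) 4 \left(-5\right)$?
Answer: $\frac{18225}{170569} \approx 0.10685$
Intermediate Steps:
$F = 58$ ($F = -2 + \left(-3\right) 4 \left(-5\right) = -2 - -60 = -2 + 60 = 58$)
$o{\left(X,Y \right)} = \frac{4 + Y}{1 + X}$
$l = - \frac{135}{413}$ ($l = \frac{\frac{1}{1 + 58} \left(4 + 2\right)}{1} + \frac{-5 + 2}{7} = \frac{1}{59} \cdot 6 \cdot 1 - \frac{3}{7} = \frac{6}{59} \cdot 1 - \frac{3}{7} = \frac{6}{59} - \frac{3}{7} = - \frac{135}{413} \approx -0.32688$)
$l^{2} = \left(- \frac{135}{413}\right)^{2} = \frac{18225}{170569}$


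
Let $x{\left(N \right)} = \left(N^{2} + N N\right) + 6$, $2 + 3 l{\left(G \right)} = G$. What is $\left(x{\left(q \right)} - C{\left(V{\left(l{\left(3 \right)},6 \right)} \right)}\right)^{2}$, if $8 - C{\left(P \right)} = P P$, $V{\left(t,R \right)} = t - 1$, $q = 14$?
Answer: $\frac{12348196}{81} \approx 1.5245 \cdot 10^{5}$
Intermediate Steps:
$l{\left(G \right)} = - \frac{2}{3} + \frac{G}{3}$
$V{\left(t,R \right)} = -1 + t$
$C{\left(P \right)} = 8 - P^{2}$ ($C{\left(P \right)} = 8 - P P = 8 - P^{2}$)
$x{\left(N \right)} = 6 + 2 N^{2}$ ($x{\left(N \right)} = \left(N^{2} + N^{2}\right) + 6 = 2 N^{2} + 6 = 6 + 2 N^{2}$)
$\left(x{\left(q \right)} - C{\left(V{\left(l{\left(3 \right)},6 \right)} \right)}\right)^{2} = \left(\left(6 + 2 \cdot 14^{2}\right) - \left(8 - \left(-1 + \left(- \frac{2}{3} + \frac{1}{3} \cdot 3\right)\right)^{2}\right)\right)^{2} = \left(\left(6 + 2 \cdot 196\right) - \left(8 - \left(-1 + \left(- \frac{2}{3} + 1\right)\right)^{2}\right)\right)^{2} = \left(\left(6 + 392\right) - \left(8 - \left(-1 + \frac{1}{3}\right)^{2}\right)\right)^{2} = \left(398 - \left(8 - \left(- \frac{2}{3}\right)^{2}\right)\right)^{2} = \left(398 - \left(8 - \frac{4}{9}\right)\right)^{2} = \left(398 - \frac{68}{9}\right)^{2} = \left(\frac{3514}{9}\right)^{2} = \frac{12348196}{81}$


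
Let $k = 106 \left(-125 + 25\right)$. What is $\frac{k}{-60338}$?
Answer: $\frac{5300}{30169} \approx 0.17568$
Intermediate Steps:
$k = -10600$ ($k = 106 \left(-100\right) = -10600$)
$\frac{k}{-60338} = - \frac{10600}{-60338} = \left(-10600\right) \left(- \frac{1}{60338}\right) = \frac{5300}{30169}$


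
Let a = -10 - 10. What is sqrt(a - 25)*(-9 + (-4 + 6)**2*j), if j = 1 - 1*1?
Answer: -27*I*sqrt(5) ≈ -60.374*I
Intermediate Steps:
j = 0 (j = 1 - 1 = 0)
a = -20
sqrt(a - 25)*(-9 + (-4 + 6)**2*j) = sqrt(-20 - 25)*(-9 + (-4 + 6)**2*0) = sqrt(-45)*(-9 + 2**2*0) = (3*I*sqrt(5))*(-9 + 4*0) = (3*I*sqrt(5))*(-9 + 0) = (3*I*sqrt(5))*(-9) = -27*I*sqrt(5)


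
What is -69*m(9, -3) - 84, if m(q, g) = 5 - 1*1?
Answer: -360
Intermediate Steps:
m(q, g) = 4 (m(q, g) = 5 - 1 = 4)
-69*m(9, -3) - 84 = -69*4 - 84 = -276 - 84 = -360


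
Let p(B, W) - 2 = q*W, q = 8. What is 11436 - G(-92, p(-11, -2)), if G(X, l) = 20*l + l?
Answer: 11730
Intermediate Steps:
p(B, W) = 2 + 8*W
G(X, l) = 21*l
11436 - G(-92, p(-11, -2)) = 11436 - 21*(2 + 8*(-2)) = 11436 - 21*(2 - 16) = 11436 - 21*(-14) = 11436 - 1*(-294) = 11436 + 294 = 11730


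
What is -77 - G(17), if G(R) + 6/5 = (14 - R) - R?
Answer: -279/5 ≈ -55.800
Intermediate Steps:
G(R) = 64/5 - 2*R (G(R) = -6/5 + ((14 - R) - R) = -6/5 + (14 - 2*R) = 64/5 - 2*R)
-77 - G(17) = -77 - (64/5 - 2*17) = -77 - (64/5 - 34) = -77 - 1*(-106/5) = -77 + 106/5 = -279/5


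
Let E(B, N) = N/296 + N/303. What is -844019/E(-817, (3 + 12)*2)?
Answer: -12616396012/2995 ≈ -4.2125e+6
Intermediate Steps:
E(B, N) = 599*N/89688 (E(B, N) = N*(1/296) + N*(1/303) = N/296 + N/303 = 599*N/89688)
-844019/E(-817, (3 + 12)*2) = -844019*44844/(599*(3 + 12)) = -844019/(599*(15*2)/89688) = -844019/((599/89688)*30) = -844019/2995/14948 = -844019*14948/2995 = -12616396012/2995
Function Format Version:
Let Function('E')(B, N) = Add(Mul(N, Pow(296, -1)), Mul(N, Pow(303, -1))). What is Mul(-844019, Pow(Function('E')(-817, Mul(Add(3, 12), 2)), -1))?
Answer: Rational(-12616396012, 2995) ≈ -4.2125e+6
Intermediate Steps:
Function('E')(B, N) = Mul(Rational(599, 89688), N) (Function('E')(B, N) = Add(Mul(N, Rational(1, 296)), Mul(N, Rational(1, 303))) = Add(Mul(Rational(1, 296), N), Mul(Rational(1, 303), N)) = Mul(Rational(599, 89688), N))
Mul(-844019, Pow(Function('E')(-817, Mul(Add(3, 12), 2)), -1)) = Mul(-844019, Pow(Mul(Rational(599, 89688), Mul(Add(3, 12), 2)), -1)) = Mul(-844019, Pow(Mul(Rational(599, 89688), Mul(15, 2)), -1)) = Mul(-844019, Pow(Mul(Rational(599, 89688), 30), -1)) = Mul(-844019, Pow(Rational(2995, 14948), -1)) = Mul(-844019, Rational(14948, 2995)) = Rational(-12616396012, 2995)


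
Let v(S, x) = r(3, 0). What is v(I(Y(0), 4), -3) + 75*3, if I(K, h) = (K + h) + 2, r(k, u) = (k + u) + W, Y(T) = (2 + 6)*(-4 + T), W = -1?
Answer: 227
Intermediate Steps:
Y(T) = -32 + 8*T (Y(T) = 8*(-4 + T) = -32 + 8*T)
r(k, u) = -1 + k + u (r(k, u) = (k + u) - 1 = -1 + k + u)
I(K, h) = 2 + K + h
v(S, x) = 2 (v(S, x) = -1 + 3 + 0 = 2)
v(I(Y(0), 4), -3) + 75*3 = 2 + 75*3 = 2 + 225 = 227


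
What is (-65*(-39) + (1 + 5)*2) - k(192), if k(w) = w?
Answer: 2355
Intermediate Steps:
(-65*(-39) + (1 + 5)*2) - k(192) = (-65*(-39) + (1 + 5)*2) - 1*192 = (2535 + 6*2) - 192 = (2535 + 12) - 192 = 2547 - 192 = 2355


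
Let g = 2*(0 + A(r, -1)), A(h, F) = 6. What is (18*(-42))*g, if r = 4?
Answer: -9072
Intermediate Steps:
g = 12 (g = 2*(0 + 6) = 2*6 = 12)
(18*(-42))*g = (18*(-42))*12 = -756*12 = -9072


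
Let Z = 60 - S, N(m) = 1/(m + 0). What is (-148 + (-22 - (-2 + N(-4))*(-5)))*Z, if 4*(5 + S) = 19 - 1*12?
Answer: -183425/16 ≈ -11464.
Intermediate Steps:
N(m) = 1/m
S = -13/4 (S = -5 + (19 - 1*12)/4 = -5 + (19 - 12)/4 = -5 + (1/4)*7 = -5 + 7/4 = -13/4 ≈ -3.2500)
Z = 253/4 (Z = 60 - 1*(-13/4) = 60 + 13/4 = 253/4 ≈ 63.250)
(-148 + (-22 - (-2 + N(-4))*(-5)))*Z = (-148 + (-22 - (-2 + 1/(-4))*(-5)))*(253/4) = (-148 + (-22 - (-2 - 1/4)*(-5)))*(253/4) = (-148 + (-22 - (-9)*(-5)/4))*(253/4) = (-148 + (-22 - 1*45/4))*(253/4) = (-148 + (-22 - 45/4))*(253/4) = (-148 - 133/4)*(253/4) = -725/4*253/4 = -183425/16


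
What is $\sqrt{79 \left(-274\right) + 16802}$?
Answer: $2 i \sqrt{1211} \approx 69.599 i$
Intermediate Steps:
$\sqrt{79 \left(-274\right) + 16802} = \sqrt{-21646 + 16802} = \sqrt{-4844} = 2 i \sqrt{1211}$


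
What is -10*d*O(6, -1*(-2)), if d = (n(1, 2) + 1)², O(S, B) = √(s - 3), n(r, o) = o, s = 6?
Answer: -90*√3 ≈ -155.88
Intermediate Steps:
O(S, B) = √3 (O(S, B) = √(6 - 3) = √3)
d = 9 (d = (2 + 1)² = 3² = 9)
-10*d*O(6, -1*(-2)) = -10*9*√3 = -90*√3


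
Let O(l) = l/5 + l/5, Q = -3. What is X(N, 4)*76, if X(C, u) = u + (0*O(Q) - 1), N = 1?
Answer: 228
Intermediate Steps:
O(l) = 2*l/5 (O(l) = l*(⅕) + l*(⅕) = l/5 + l/5 = 2*l/5)
X(C, u) = -1 + u (X(C, u) = u + (0*((⅖)*(-3)) - 1) = u + (0*(-6/5) - 1) = u + (0 - 1) = u - 1 = -1 + u)
X(N, 4)*76 = (-1 + 4)*76 = 3*76 = 228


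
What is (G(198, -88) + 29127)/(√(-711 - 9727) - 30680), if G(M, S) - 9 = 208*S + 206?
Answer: -169322920/470636419 - 5519*I*√10438/470636419 ≈ -0.35977 - 0.0011981*I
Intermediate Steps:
G(M, S) = 215 + 208*S (G(M, S) = 9 + (208*S + 206) = 9 + (206 + 208*S) = 215 + 208*S)
(G(198, -88) + 29127)/(√(-711 - 9727) - 30680) = ((215 + 208*(-88)) + 29127)/(√(-711 - 9727) - 30680) = ((215 - 18304) + 29127)/(√(-10438) - 30680) = (-18089 + 29127)/(I*√10438 - 30680) = 11038/(-30680 + I*√10438)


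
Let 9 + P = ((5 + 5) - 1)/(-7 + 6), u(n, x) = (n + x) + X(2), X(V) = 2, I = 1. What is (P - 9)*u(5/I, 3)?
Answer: -270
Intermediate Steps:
u(n, x) = 2 + n + x (u(n, x) = (n + x) + 2 = 2 + n + x)
P = -18 (P = -9 + ((5 + 5) - 1)/(-7 + 6) = -9 + (10 - 1)/(-1) = -9 + 9*(-1) = -9 - 9 = -18)
(P - 9)*u(5/I, 3) = (-18 - 9)*(2 + 5/1 + 3) = -27*(2 + 5*1 + 3) = -27*(2 + 5 + 3) = -27*10 = -270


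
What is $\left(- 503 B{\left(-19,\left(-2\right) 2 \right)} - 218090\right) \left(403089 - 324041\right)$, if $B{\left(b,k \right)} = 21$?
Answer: $-18074562344$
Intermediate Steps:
$\left(- 503 B{\left(-19,\left(-2\right) 2 \right)} - 218090\right) \left(403089 - 324041\right) = \left(\left(-503\right) 21 - 218090\right) \left(403089 - 324041\right) = \left(-10563 - 218090\right) 79048 = \left(-228653\right) 79048 = -18074562344$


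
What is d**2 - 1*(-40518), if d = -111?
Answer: 52839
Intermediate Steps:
d**2 - 1*(-40518) = (-111)**2 - 1*(-40518) = 12321 + 40518 = 52839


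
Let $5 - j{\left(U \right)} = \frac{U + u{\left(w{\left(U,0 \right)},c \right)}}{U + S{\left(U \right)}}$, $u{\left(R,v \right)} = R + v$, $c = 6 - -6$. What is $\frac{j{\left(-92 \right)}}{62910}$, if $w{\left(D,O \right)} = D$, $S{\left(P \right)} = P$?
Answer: $\frac{187}{2893860} \approx 6.462 \cdot 10^{-5}$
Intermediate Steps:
$c = 12$ ($c = 6 + 6 = 12$)
$j{\left(U \right)} = 5 - \frac{12 + 2 U}{2 U}$ ($j{\left(U \right)} = 5 - \frac{U + \left(U + 12\right)}{U + U} = 5 - \frac{U + \left(12 + U\right)}{2 U} = 5 - \left(12 + 2 U\right) \frac{1}{2 U} = 5 - \frac{12 + 2 U}{2 U}$)
$\frac{j{\left(-92 \right)}}{62910} = \frac{4 - \frac{6}{-92}}{62910} = \left(4 - - \frac{3}{46}\right) \frac{1}{62910} = \left(4 + \frac{3}{46}\right) \frac{1}{62910} = \frac{187}{46} \cdot \frac{1}{62910} = \frac{187}{2893860}$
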